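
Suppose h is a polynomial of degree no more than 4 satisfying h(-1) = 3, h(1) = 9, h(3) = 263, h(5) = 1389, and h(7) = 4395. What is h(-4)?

Using the Lagrange interpolation formula with nodes -1, 1, 3, 5, 7:
  L_0(n) = (n - 1)(n - 3)(n - 5)(n - 7) / 384
  L_1(n) = (n + 1)(n - 3)(n - 5)(n - 7) / -96
  L_2(n) = (n + 1)(n - 1)(n - 5)(n - 7) / 64
  L_3(n) = (n + 1)(n - 1)(n - 3)(n - 7) / -96
  L_4(n) = (n + 1)(n - 1)(n - 3)(n - 5) / 384
Then h(n) = 3·L_0(n) + 9·L_1(n) + 263·L_2(n) + 1389·L_3(n) + 4395·L_4(n).
Expanding and collecting terms gives h(n) = n^4 + 5n^3 + 6n^2 - 2n - 1.
Evaluating at n = -4: h(-4) = 39.

39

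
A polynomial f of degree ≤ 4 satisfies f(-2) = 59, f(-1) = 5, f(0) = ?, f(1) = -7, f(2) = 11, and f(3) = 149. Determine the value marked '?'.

-1

The 5 known points determine the degree-4 polynomial uniquely.
Write f(u) = au^4 + bu^3 + cu^2 + du + e. Substituting each data point gives a linear system:
  16a - 8b + 4c - 2d + e = 59
  a - b + c - d + e = 5
  a + b + c + d + e = -7
  16a + 8b + 4c + 2d + e = 11
  81a + 27b + 9c + 3d + e = 149
Solving the system yields a = 3, b = -2, c = -3, d = -4, e = -1.
So f(u) = 3u^4 - 2u^3 - 3u^2 - 4u - 1.
Then f(0) = -1.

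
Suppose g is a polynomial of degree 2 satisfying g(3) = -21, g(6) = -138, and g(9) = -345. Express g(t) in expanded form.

Using the Lagrange interpolation formula with nodes 3, 6, 9:
  L_0(t) = (t - 6)(t - 9) / 18
  L_1(t) = (t - 3)(t - 9) / -9
  L_2(t) = (t - 3)(t - 6) / 18
Then g(t) = -21·L_0(t) - 138·L_1(t) - 345·L_2(t).
Expanding and collecting terms gives g(t) = -5t^2 + 6t + 6.
Check: g(3) = -21. ✓

g(t) = -5t^2 + 6t + 6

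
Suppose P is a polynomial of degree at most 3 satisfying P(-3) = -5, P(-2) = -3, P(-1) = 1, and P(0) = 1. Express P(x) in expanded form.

Using the Lagrange interpolation formula with nodes -3, -2, -1, 0:
  L_0(x) = (x + 2)(x + 1)x / -6
  L_1(x) = (x + 3)(x + 1)x / 2
  L_2(x) = (x + 3)(x + 2)x / -2
  L_3(x) = (x + 3)(x + 2)(x + 1) / 6
Then P(x) = -5·L_0(x) - 3·L_1(x) + 1·L_2(x) + 1·L_3(x).
Expanding and collecting terms gives P(x) = -x^3 - 5x^2 - 4x + 1.
Check: P(0) = 1. ✓

P(x) = -x^3 - 5x^2 - 4x + 1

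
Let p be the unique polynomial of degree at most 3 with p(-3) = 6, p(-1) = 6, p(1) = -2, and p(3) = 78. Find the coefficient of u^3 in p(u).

Write p(u) = au^3 + bu^2 + cu + d. Substituting each data point gives a linear system:
  -27a + 9b - 3c + d = 6
  -a + b - c + d = 6
  a + b + c + d = -2
  27a + 9b + 3c + d = 78
Solving the system yields a = 2, b = 5, c = -6, d = -3.
So p(u) = 2u³ + 5u² - 6u - 3.
The leading coefficient is 2.

2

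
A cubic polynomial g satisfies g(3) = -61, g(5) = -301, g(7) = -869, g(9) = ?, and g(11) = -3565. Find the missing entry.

-1909

On equispaced nodes a degree-3 polynomial has vanishing fourth forward difference, so
  g(3) - 4·g(5) + 6·g(7) - 4·g(9) + g(11) = 0.
Substituting the known values and solving for g(9):
  -4·g(9) = 7636
  g(9) = -1909.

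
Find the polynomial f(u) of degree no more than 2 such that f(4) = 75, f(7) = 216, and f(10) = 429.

Using the Lagrange interpolation formula with nodes 4, 7, 10:
  L_0(u) = (u - 7)(u - 10) / 18
  L_1(u) = (u - 4)(u - 10) / -9
  L_2(u) = (u - 4)(u - 7) / 18
Then f(u) = 75·L_0(u) + 216·L_1(u) + 429·L_2(u).
Expanding and collecting terms gives f(u) = 4u^2 + 3u - 1.
Check: f(7) = 216. ✓

f(u) = 4u^2 + 3u - 1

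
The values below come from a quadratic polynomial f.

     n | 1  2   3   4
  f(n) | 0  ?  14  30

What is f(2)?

4

The 3 known points determine the degree-2 polynomial uniquely.
Write f(n) = an^2 + bn + c. Substituting each data point gives a linear system:
  a + b + c = 0
  9a + 3b + c = 14
  16a + 4b + c = 30
Solving the system yields a = 3, b = -5, c = 2.
So f(n) = 3n^2 - 5n + 2.
Then f(2) = 4.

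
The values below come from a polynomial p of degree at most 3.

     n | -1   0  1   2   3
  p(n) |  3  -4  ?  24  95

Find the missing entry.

-3

On equispaced nodes a degree-3 polynomial has vanishing fourth forward difference, so
  p(-1) - 4·p(0) + 6·p(1) - 4·p(2) + p(3) = 0.
Substituting the known values and solving for p(1):
  6·p(1) = -18
  p(1) = -3.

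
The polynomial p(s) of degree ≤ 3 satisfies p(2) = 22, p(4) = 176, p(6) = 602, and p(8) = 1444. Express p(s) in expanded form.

Write p(s) = as^3 + bs^2 + cs + d. Substituting each data point gives a linear system:
  8a + 4b + 2c + d = 22
  64a + 16b + 4c + d = 176
  216a + 36b + 6c + d = 602
  512a + 64b + 8c + d = 1444
Solving the system yields a = 3, b = -2, c = 5, d = -4.
So p(s) = 3s^3 - 2s^2 + 5s - 4.
Check: p(8) = 1444. ✓

p(s) = 3s^3 - 2s^2 + 5s - 4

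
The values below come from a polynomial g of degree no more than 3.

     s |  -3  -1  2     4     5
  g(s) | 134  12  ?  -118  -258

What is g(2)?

-6

The 4 known points determine the degree-3 polynomial uniquely.
Write g(s) = as^3 + bs^2 + cs + d. Substituting each data point gives a linear system:
  -27a + 9b - 3c + d = 134
  -a + b - c + d = 12
  64a + 16b + 4c + d = -118
  125a + 25b + 5c + d = -258
Solving the system yields a = -3, b = 5, c = -2, d = 2.
So g(s) = -3s^3 + 5s^2 - 2s + 2.
Then g(2) = -6.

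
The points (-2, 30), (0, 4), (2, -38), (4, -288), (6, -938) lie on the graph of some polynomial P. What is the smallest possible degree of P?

Forward differences of the values at s = -2, 0, 2, 4, 6:
  P  : 30  4  -38  -288  -938
  Δ  : -26  -42  -250  -650
  Δ^2: -16  -208  -400
  Δ^3: -192  -192
  Δ^4: 0
The third differences are constant (-192) and nonzero, while all higher differences vanish, so the minimal degree is 3.

3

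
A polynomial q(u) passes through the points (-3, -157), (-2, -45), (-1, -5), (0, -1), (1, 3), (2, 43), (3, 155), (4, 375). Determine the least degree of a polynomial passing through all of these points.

3

Forward differences of the values at u = -3, -2, -1, 0, 1, 2, 3, 4:
  q  : -157  -45  -5  -1  3  43  155  375
  Δ  : 112  40  4  4  40  112  220
  Δ^2: -72  -36  0  36  72  108
  Δ^3: 36  36  36  36  36
  Δ^4: 0  0  0  0
  Δ^5: 0  0  0
  Δ^6: 0  0
  Δ^7: 0
The third differences are constant (36) and nonzero, while all higher differences vanish, so the minimal degree is 3.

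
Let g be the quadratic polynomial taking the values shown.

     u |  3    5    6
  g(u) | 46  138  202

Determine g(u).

g(u) = 6u^2 - 2u - 2

Using the Lagrange interpolation formula with nodes 3, 5, 6:
  L_0(u) = (u - 5)(u - 6) / 6
  L_1(u) = (u - 3)(u - 6) / -2
  L_2(u) = (u - 3)(u - 5) / 3
Then g(u) = 46·L_0(u) + 138·L_1(u) + 202·L_2(u).
Expanding and collecting terms gives g(u) = 6u^2 - 2u - 2.
Check: g(6) = 202. ✓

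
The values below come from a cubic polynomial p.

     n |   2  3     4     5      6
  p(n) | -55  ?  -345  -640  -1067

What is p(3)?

On equispaced nodes a degree-3 polynomial has vanishing fourth forward difference, so
  p(2) - 4·p(3) + 6·p(4) - 4·p(5) + p(6) = 0.
Substituting the known values and solving for p(3):
  -4·p(3) = 632
  p(3) = -158.

-158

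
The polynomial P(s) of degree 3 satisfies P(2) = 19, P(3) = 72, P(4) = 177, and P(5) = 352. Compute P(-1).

Forward differences of the values at s = 2, 3, 4, 5:
  P  : 19  72  177  352
  Δ  : 53  105  175
  Δ^2: 52  70
  Δ^3: 18
The third differences are constant, confirming degree 3.
Interpolating (Newton forward form) and evaluating at s = -1 gives P(-1) = -8.

-8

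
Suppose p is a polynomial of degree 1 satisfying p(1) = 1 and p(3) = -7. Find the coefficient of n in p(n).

Write p(n) = an + b. Substituting each data point gives a linear system:
  a + b = 1
  3a + b = -7
Solving the system yields a = -4, b = 5.
So p(n) = -4n + 5.
The leading coefficient is -4.

-4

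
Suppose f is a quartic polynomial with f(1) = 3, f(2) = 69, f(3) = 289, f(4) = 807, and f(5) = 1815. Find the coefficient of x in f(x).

Write f(x) = ax^4 + bx^3 + cx^2 + dx + e. Substituting each data point gives a linear system:
  a + b + c + d + e = 3
  16a + 8b + 4c + 2d + e = 69
  81a + 27b + 9c + 3d + e = 289
  256a + 64b + 16c + 4d + e = 807
  625a + 125b + 25c + 5d + e = 1815
Solving the system yields a = 2, b = 4, c = 3, d = -1, e = -5.
So f(x) = 2x⁴ + 4x³ + 3x² - x - 5.
The coefficient of x is -1.

-1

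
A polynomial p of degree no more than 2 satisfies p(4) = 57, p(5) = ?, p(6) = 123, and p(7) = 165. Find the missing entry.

The 3 known points determine the degree-2 polynomial uniquely.
Write p(t) = at^2 + bt + c. Substituting each data point gives a linear system:
  16a + 4b + c = 57
  36a + 6b + c = 123
  49a + 7b + c = 165
Solving the system yields a = 3, b = 3, c = -3.
So p(t) = 3t^2 + 3t - 3.
Then p(5) = 87.

87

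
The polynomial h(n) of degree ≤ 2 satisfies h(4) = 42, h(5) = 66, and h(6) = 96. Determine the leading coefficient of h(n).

Write h(n) = an^2 + bn + c. Substituting each data point gives a linear system:
  16a + 4b + c = 42
  25a + 5b + c = 66
  36a + 6b + c = 96
Solving the system yields a = 3, b = -3, c = 6.
So h(n) = 3n^2 - 3n + 6.
The leading coefficient is 3.

3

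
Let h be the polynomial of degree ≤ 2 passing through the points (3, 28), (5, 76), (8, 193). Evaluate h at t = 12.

433

Using the Lagrange interpolation formula with nodes 3, 5, 8:
  L_0(t) = (t - 5)(t - 8) / 10
  L_1(t) = (t - 3)(t - 8) / -6
  L_2(t) = (t - 3)(t - 5) / 15
Then h(t) = 28·L_0(t) + 76·L_1(t) + 193·L_2(t).
Expanding and collecting terms gives h(t) = 3t^2 + 1.
Evaluating at t = 12: h(12) = 433.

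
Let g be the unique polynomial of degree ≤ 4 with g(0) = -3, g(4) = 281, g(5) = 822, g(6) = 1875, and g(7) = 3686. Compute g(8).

6549

Using the Lagrange interpolation formula with nodes 0, 4, 5, 6, 7:
  L_0(s) = (s - 4)(s - 5)(s - 6)(s - 7) / 840
  L_1(s) = s(s - 5)(s - 6)(s - 7) / -24
  L_2(s) = s(s - 4)(s - 6)(s - 7) / 10
  L_3(s) = s(s - 4)(s - 5)(s - 7) / -12
  L_4(s) = s(s - 4)(s - 5)(s - 6) / 42
Then g(s) = -3·L_0(s) + 281·L_1(s) + 822·L_2(s) + 1875·L_3(s) + 3686·L_4(s).
Expanding and collecting terms gives g(s) = 2s^4 - 3s^3 - s^2 - 5s - 3.
Evaluating at s = 8: g(8) = 6549.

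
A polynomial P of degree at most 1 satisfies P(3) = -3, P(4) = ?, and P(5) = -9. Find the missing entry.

-6

The 2 known points determine the degree-1 polynomial uniquely.
Write P(u) = au + b. Substituting each data point gives a linear system:
  3a + b = -3
  5a + b = -9
Solving the system yields a = -3, b = 6.
So P(u) = -3u + 6.
Then P(4) = -6.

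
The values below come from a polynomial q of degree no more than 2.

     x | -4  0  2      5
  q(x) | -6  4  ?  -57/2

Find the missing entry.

The 3 known points determine the degree-2 polynomial uniquely.
Write q(x) = ax^2 + bx + c. Substituting each data point gives a linear system:
  16a - 4b + c = -6
  c = 4
  25a + 5b + c = -57/2
Solving the system yields a = -1, b = -3/2, c = 4.
So q(x) = -x^2 - (3/2)x + 4.
Then q(2) = -3.

-3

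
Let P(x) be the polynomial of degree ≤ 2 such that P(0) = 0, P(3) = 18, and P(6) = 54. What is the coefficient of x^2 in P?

Write P(x) = ax^2 + bx + c. Substituting each data point gives a linear system:
  c = 0
  9a + 3b + c = 18
  36a + 6b + c = 54
Solving the system yields a = 1, b = 3, c = 0.
So P(x) = x^2 + 3x.
The leading coefficient is 1.

1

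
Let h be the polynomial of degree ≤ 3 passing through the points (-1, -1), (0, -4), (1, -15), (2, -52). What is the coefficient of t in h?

-4

Write h(t) = at^3 + bt^2 + ct + d. Substituting each data point gives a linear system:
  -a + b - c + d = -1
  d = -4
  a + b + c + d = -15
  8a + 4b + 2c + d = -52
Solving the system yields a = -3, b = -4, c = -4, d = -4.
So h(t) = -3t³ - 4t² - 4t - 4.
The coefficient of t is -4.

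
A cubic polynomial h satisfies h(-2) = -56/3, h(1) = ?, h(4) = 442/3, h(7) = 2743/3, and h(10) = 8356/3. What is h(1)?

-5/3

On equispaced nodes a degree-3 polynomial has vanishing fourth forward difference, so
  h(-2) - 4·h(1) + 6·h(4) - 4·h(7) + h(10) = 0.
Substituting the known values and solving for h(1):
  -4·h(1) = 20/3
  h(1) = -5/3.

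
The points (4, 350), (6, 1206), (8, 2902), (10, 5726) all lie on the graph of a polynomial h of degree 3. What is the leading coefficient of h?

Write h(u) = au^3 + bu^2 + cu + d. Substituting each data point gives a linear system:
  64a + 16b + 4c + d = 350
  216a + 36b + 6c + d = 1206
  512a + 64b + 8c + d = 2902
  1000a + 100b + 10c + d = 5726
Solving the system yields a = 6, b = -3, c = 2, d = 6.
So h(u) = 6u^3 - 3u^2 + 2u + 6.
The leading coefficient is 6.

6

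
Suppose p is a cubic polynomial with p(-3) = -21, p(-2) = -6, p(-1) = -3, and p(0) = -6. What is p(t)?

p(t) = t^3 - 4t - 6

Write p(t) = at^3 + bt^2 + ct + d. Substituting each data point gives a linear system:
  -27a + 9b - 3c + d = -21
  -8a + 4b - 2c + d = -6
  -a + b - c + d = -3
  d = -6
Solving the system yields a = 1, b = 0, c = -4, d = -6.
So p(t) = t^3 - 4t - 6.
Check: p(-2) = -6. ✓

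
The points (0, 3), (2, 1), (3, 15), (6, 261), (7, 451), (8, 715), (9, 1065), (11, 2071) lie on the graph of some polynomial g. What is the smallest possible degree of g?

Divided differences on the nodes 0, 2, 3, 6, 7, 8, 9, 11:
  order 0: 3  1  15  261  451  715  1065  2071
  order 1: -1  14  82  190  264  350  503
  order 2: 5  17  27  37  43  51
  order 3: 2  2  2  2  2
  order 4: 0  0  0  0
  order 5: 0  0  0
  order 6: 0  0
  order 7: 0
The order-3 divided differences are all 2 (nonzero) and every higher order vanishes, so the data lies on a polynomial of degree exactly 3.

3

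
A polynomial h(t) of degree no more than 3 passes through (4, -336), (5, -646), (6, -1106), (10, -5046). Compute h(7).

Using the Lagrange interpolation formula with nodes 4, 5, 6, 10:
  L_0(t) = (t - 5)(t - 6)(t - 10) / -12
  L_1(t) = (t - 4)(t - 6)(t - 10) / 5
  L_2(t) = (t - 4)(t - 5)(t - 10) / -8
  L_3(t) = (t - 4)(t - 5)(t - 6) / 120
Then h(t) = -336·L_0(t) - 646·L_1(t) - 1106·L_2(t) - 5046·L_3(t).
Expanding and collecting terms gives h(t) = -5t³ - 5t + 4.
Evaluating at t = 7: h(7) = -1746.

-1746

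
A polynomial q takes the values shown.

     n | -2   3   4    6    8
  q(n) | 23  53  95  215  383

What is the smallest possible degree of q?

2

Divided differences on the nodes -2, 3, 4, 6, 8:
  order 0: 23  53  95  215  383
  order 1: 6  42  60  84
  order 2: 6  6  6
  order 3: 0  0
  order 4: 0
The order-2 divided differences are all 6 (nonzero) and every higher order vanishes, so the data lies on a polynomial of degree exactly 2.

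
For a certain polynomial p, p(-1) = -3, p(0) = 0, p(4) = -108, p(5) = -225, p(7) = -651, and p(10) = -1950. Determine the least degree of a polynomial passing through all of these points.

3

Divided differences on the nodes -1, 0, 4, 5, 7, 10:
  order 0: -3  0  -108  -225  -651  -1950
  order 1: 3  -27  -117  -213  -433
  order 2: -6  -18  -32  -44
  order 3: -2  -2  -2
  order 4: 0  0
  order 5: 0
The order-3 divided differences are all -2 (nonzero) and every higher order vanishes, so the data lies on a polynomial of degree exactly 3.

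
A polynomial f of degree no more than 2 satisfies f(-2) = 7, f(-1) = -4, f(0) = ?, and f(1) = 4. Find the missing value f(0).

-5

On equispaced nodes a degree-2 polynomial has vanishing third forward difference, so
  - f(-2) + 3·f(-1) - 3·f(0) + f(1) = 0.
Substituting the known values and solving for f(0):
  -3·f(0) = 15
  f(0) = -5.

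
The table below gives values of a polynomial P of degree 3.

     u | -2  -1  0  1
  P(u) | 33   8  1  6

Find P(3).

Write P(u) = au^3 + bu^2 + cu + d. Substituting each data point gives a linear system:
  -8a + 4b - 2c + d = 33
  -a + b - c + d = 8
  d = 1
  a + b + c + d = 6
Solving the system yields a = -1, b = 6, c = 0, d = 1.
So P(u) = -u^3 + 6u^2 + 1.
Then P(3) = 28.

28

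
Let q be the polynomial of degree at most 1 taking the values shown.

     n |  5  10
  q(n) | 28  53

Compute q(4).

Write q(n) = an + b. Substituting each data point gives a linear system:
  5a + b = 28
  10a + b = 53
Solving the system yields a = 5, b = 3.
So q(n) = 5n + 3.
Then q(4) = 23.

23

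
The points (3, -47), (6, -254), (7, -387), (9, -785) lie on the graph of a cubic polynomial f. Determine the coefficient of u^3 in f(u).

-1

Write f(u) = au^3 + bu^2 + cu + d. Substituting each data point gives a linear system:
  27a + 9b + 3c + d = -47
  216a + 36b + 6c + d = -254
  343a + 49b + 7c + d = -387
  729a + 81b + 9c + d = -785
Solving the system yields a = -1, b = 0, c = -6, d = -2.
So f(u) = -u^3 - 6u - 2.
The leading coefficient is -1.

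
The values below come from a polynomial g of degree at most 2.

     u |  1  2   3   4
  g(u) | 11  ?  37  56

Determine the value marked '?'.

The 3 known points determine the degree-2 polynomial uniquely.
Write g(u) = au^2 + bu + c. Substituting each data point gives a linear system:
  a + b + c = 11
  9a + 3b + c = 37
  16a + 4b + c = 56
Solving the system yields a = 2, b = 5, c = 4.
So g(u) = 2u² + 5u + 4.
Then g(2) = 22.

22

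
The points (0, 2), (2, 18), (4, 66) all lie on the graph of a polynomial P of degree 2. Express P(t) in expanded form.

Using the Lagrange interpolation formula with nodes 0, 2, 4:
  L_0(t) = (t - 2)(t - 4) / 8
  L_1(t) = t(t - 4) / -4
  L_2(t) = t(t - 2) / 8
Then P(t) = 2·L_0(t) + 18·L_1(t) + 66·L_2(t).
Expanding and collecting terms gives P(t) = 4t^2 + 2.
Check: P(2) = 18. ✓

P(t) = 4t^2 + 2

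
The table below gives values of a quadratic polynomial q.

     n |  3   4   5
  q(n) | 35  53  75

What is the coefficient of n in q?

Write q(n) = an^2 + bn + c. Substituting each data point gives a linear system:
  9a + 3b + c = 35
  16a + 4b + c = 53
  25a + 5b + c = 75
Solving the system yields a = 2, b = 4, c = 5.
So q(n) = 2n² + 4n + 5.
The coefficient of n is 4.

4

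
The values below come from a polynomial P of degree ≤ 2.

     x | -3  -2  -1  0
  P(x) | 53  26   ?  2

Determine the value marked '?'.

The 3 known points determine the degree-2 polynomial uniquely.
Write P(x) = ax^2 + bx + c. Substituting each data point gives a linear system:
  9a - 3b + c = 53
  4a - 2b + c = 26
  c = 2
Solving the system yields a = 5, b = -2, c = 2.
So P(x) = 5x^2 - 2x + 2.
Then P(-1) = 9.

9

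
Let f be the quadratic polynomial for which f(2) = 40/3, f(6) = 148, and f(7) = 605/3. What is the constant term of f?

Write f(t) = at^2 + bt + c. Substituting each data point gives a linear system:
  4a + 2b + c = 40/3
  36a + 6b + c = 148
  49a + 7b + c = 605/3
Solving the system yields a = 4, b = 5/3, c = -6.
So f(t) = 4t^2 + (5/3)t - 6.
The constant term is -6.

-6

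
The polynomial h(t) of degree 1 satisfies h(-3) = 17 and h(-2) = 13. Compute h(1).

Write h(t) = at + b. Substituting each data point gives a linear system:
  -3a + b = 17
  -2a + b = 13
Solving the system yields a = -4, b = 5.
So h(t) = -4t + 5.
Then h(1) = 1.

1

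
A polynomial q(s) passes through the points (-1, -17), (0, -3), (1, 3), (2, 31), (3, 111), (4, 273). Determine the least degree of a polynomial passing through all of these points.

3

Forward differences of the values at s = -1, 0, 1, 2, 3, 4:
  q  : -17  -3  3  31  111  273
  Δ  : 14  6  28  80  162
  Δ^2: -8  22  52  82
  Δ^3: 30  30  30
  Δ^4: 0  0
  Δ^5: 0
The third differences are constant (30) and nonzero, while all higher differences vanish, so the minimal degree is 3.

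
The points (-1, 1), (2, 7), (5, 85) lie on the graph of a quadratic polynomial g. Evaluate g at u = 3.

Using the Lagrange interpolation formula with nodes -1, 2, 5:
  L_0(u) = (u - 2)(u - 5) / 18
  L_1(u) = (u + 1)(u - 5) / -9
  L_2(u) = (u + 1)(u - 2) / 18
Then g(u) = 1·L_0(u) + 7·L_1(u) + 85·L_2(u).
Expanding and collecting terms gives g(u) = 4u² - 2u - 5.
Evaluating at u = 3: g(3) = 25.

25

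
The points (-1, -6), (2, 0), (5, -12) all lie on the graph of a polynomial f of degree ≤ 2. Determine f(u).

f(u) = -u^2 + 3u - 2

Using the Lagrange interpolation formula with nodes -1, 2, 5:
  L_0(u) = (u - 2)(u - 5) / 18
  L_1(u) = (u + 1)(u - 5) / -9
  L_2(u) = (u + 1)(u - 2) / 18
Then f(u) = -6·L_0(u) + 0·L_1(u) - 12·L_2(u).
Expanding and collecting terms gives f(u) = -u^2 + 3u - 2.
Check: f(2) = 0. ✓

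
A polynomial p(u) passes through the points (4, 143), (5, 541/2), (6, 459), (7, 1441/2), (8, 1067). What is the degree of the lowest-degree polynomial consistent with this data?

Forward differences of the values at u = 4, 5, 6, 7, 8:
  p  : 143  541/2  459  1441/2  1067
  Δ  : 255/2  377/2  523/2  693/2
  Δ^2: 61  73  85
  Δ^3: 12  12
  Δ^4: 0
The third differences are constant (12) and nonzero, while all higher differences vanish, so the minimal degree is 3.

3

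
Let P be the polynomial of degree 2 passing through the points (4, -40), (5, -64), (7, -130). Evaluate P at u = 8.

Write P(u) = au^2 + bu + c. Substituting each data point gives a linear system:
  16a + 4b + c = -40
  25a + 5b + c = -64
  49a + 7b + c = -130
Solving the system yields a = -3, b = 3, c = -4.
So P(u) = -3u² + 3u - 4.
Then P(8) = -172.

-172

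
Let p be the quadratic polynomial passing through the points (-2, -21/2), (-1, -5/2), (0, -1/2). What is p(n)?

p(n) = -3n^2 - n - 1/2

Write p(n) = an^2 + bn + c. Substituting each data point gives a linear system:
  4a - 2b + c = -21/2
  a - b + c = -5/2
  c = -1/2
Solving the system yields a = -3, b = -1, c = -1/2.
So p(n) = -3n^2 - n - 1/2.
Check: p(0) = -1/2. ✓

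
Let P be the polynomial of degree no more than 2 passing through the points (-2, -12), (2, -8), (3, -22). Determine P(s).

P(s) = -3s^2 + s + 2

Write P(s) = as^2 + bs + c. Substituting each data point gives a linear system:
  4a - 2b + c = -12
  4a + 2b + c = -8
  9a + 3b + c = -22
Solving the system yields a = -3, b = 1, c = 2.
So P(s) = -3s^2 + s + 2.
Check: P(3) = -22. ✓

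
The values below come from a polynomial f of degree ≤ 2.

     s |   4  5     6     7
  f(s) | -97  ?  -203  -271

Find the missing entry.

-145

The 3 known points determine the degree-2 polynomial uniquely.
Write f(s) = as^2 + bs + c. Substituting each data point gives a linear system:
  16a + 4b + c = -97
  36a + 6b + c = -203
  49a + 7b + c = -271
Solving the system yields a = -5, b = -3, c = -5.
So f(s) = -5s² - 3s - 5.
Then f(5) = -145.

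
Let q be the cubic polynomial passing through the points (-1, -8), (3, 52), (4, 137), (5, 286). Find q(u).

Write q(u) = au^3 + bu^2 + cu + d. Substituting each data point gives a linear system:
  -a + b - c + d = -8
  27a + 9b + 3c + d = 52
  64a + 16b + 4c + d = 137
  125a + 25b + 5c + d = 286
Solving the system yields a = 3, b = -4, c = 2, d = 1.
So q(u) = 3u³ - 4u² + 2u + 1.
Check: q(4) = 137. ✓

q(u) = 3u^3 - 4u^2 + 2u + 1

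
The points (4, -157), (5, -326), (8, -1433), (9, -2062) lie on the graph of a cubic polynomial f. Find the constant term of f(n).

Write f(n) = an^3 + bn^2 + cn + d. Substituting each data point gives a linear system:
  64a + 16b + 4c + d = -157
  125a + 25b + 5c + d = -326
  512a + 64b + 8c + d = -1433
  729a + 81b + 9c + d = -2062
Solving the system yields a = -3, b = 1, c = 5, d = -1.
So f(n) = -3n³ + n² + 5n - 1.
The constant term is -1.

-1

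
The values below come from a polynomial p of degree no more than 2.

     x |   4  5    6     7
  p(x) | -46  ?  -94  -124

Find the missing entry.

The 3 known points determine the degree-2 polynomial uniquely.
Write p(x) = ax^2 + bx + c. Substituting each data point gives a linear system:
  16a + 4b + c = -46
  36a + 6b + c = -94
  49a + 7b + c = -124
Solving the system yields a = -2, b = -4, c = 2.
So p(x) = -2x^2 - 4x + 2.
Then p(5) = -68.

-68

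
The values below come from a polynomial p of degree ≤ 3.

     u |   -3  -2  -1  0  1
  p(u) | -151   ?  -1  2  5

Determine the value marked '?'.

-40

The 4 known points determine the degree-3 polynomial uniquely.
Write p(u) = au^3 + bu^2 + cu + d. Substituting each data point gives a linear system:
  -27a + 9b - 3c + d = -151
  -a + b - c + d = -1
  d = 2
  a + b + c + d = 5
Solving the system yields a = 6, b = 0, c = -3, d = 2.
So p(u) = 6u^3 - 3u + 2.
Then p(-2) = -40.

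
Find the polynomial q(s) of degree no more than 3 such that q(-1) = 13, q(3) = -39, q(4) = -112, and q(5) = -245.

Write q(s) = as^3 + bs^2 + cs + d. Substituting each data point gives a linear system:
  -a + b - c + d = 13
  27a + 9b + 3c + d = -39
  64a + 16b + 4c + d = -112
  125a + 25b + 5c + d = -245
Solving the system yields a = -3, b = 6, c = -4, d = 0.
So q(s) = -3s^3 + 6s^2 - 4s.
Check: q(4) = -112. ✓

q(s) = -3s^3 + 6s^2 - 4s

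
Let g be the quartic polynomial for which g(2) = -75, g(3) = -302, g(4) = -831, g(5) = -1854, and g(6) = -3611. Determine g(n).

Write g(n) = an^4 + bn^3 + cn^2 + dn + e. Substituting each data point gives a linear system:
  16a + 8b + 4c + 2d + e = -75
  81a + 27b + 9c + 3d + e = -302
  256a + 64b + 16c + 4d + e = -831
  625a + 125b + 25c + 5d + e = -1854
  1296a + 216b + 36c + 6d + e = -3611
Solving the system yields a = -2, b = -4, c = -5, d = 4, e = 1.
So g(n) = -2n^4 - 4n^3 - 5n^2 + 4n + 1.
Check: g(2) = -75. ✓

g(n) = -2n^4 - 4n^3 - 5n^2 + 4n + 1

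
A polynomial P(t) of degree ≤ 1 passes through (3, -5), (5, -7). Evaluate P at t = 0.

-2

Write P(t) = at + b. Substituting each data point gives a linear system:
  3a + b = -5
  5a + b = -7
Solving the system yields a = -1, b = -2.
So P(t) = -t - 2.
Then P(0) = -2.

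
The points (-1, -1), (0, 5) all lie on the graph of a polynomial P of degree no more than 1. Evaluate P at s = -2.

Using the Lagrange interpolation formula with nodes -1, 0:
  L_0(s) = s / -1
  L_1(s) = (s + 1) / 1
Then P(s) = -1·L_0(s) + 5·L_1(s).
Expanding and collecting terms gives P(s) = 6s + 5.
Evaluating at s = -2: P(-2) = -7.

-7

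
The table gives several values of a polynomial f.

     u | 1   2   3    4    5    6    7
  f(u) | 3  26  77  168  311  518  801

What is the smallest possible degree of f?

Forward differences of the values at u = 1, 2, 3, 4, 5, 6, 7:
  f  : 3  26  77  168  311  518  801
  Δ  : 23  51  91  143  207  283
  Δ^2: 28  40  52  64  76
  Δ^3: 12  12  12  12
  Δ^4: 0  0  0
  Δ^5: 0  0
  Δ^6: 0
The third differences are constant (12) and nonzero, while all higher differences vanish, so the minimal degree is 3.

3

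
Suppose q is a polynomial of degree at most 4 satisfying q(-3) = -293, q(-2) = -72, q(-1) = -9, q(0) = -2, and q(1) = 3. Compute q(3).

-17

Forward differences of the values at x = -3, -2, -1, 0, 1:
  q  : -293  -72  -9  -2  3
  Δ  : 221  63  7  5
  Δ^2: -158  -56  -2
  Δ^3: 102  54
  Δ^4: -48
The fourth differences are constant, confirming degree 4.
Interpolating (Newton forward form) and evaluating at x = 3 gives q(3) = -17.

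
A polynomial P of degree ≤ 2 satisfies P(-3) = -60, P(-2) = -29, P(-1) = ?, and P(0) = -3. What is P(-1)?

-10

On equispaced nodes a degree-2 polynomial has vanishing third forward difference, so
  - P(-3) + 3·P(-2) - 3·P(-1) + P(0) = 0.
Substituting the known values and solving for P(-1):
  -3·P(-1) = 30
  P(-1) = -10.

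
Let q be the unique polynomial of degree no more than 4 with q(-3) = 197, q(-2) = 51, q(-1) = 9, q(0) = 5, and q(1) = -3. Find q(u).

q(u) = u^4 - 5u^3 - 3u^2 - u + 5

Write q(u) = au^4 + bu^3 + cu^2 + du + e. Substituting each data point gives a linear system:
  81a - 27b + 9c - 3d + e = 197
  16a - 8b + 4c - 2d + e = 51
  a - b + c - d + e = 9
  e = 5
  a + b + c + d + e = -3
Solving the system yields a = 1, b = -5, c = -3, d = -1, e = 5.
So q(u) = u^4 - 5u^3 - 3u^2 - u + 5.
Check: q(-1) = 9. ✓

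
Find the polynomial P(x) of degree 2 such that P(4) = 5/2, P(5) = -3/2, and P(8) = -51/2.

P(x) = -x^2 + 5x - 3/2

Using the Lagrange interpolation formula with nodes 4, 5, 8:
  L_0(x) = (x - 5)(x - 8) / 4
  L_1(x) = (x - 4)(x - 8) / -3
  L_2(x) = (x - 4)(x - 5) / 12
Then P(x) = 5/2·L_0(x) - 3/2·L_1(x) - 51/2·L_2(x).
Expanding and collecting terms gives P(x) = -x² + 5x - 3/2.
Check: P(4) = 5/2. ✓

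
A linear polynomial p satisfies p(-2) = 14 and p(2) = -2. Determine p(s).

Write p(s) = as + b. Substituting each data point gives a linear system:
  -2a + b = 14
  2a + b = -2
Solving the system yields a = -4, b = 6.
So p(s) = -4s + 6.
Check: p(2) = -2. ✓

p(s) = -4s + 6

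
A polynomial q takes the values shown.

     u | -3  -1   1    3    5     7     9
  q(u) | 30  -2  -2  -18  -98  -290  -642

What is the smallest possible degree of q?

Forward differences of the values at u = -3, -1, 1, 3, 5, 7, 9:
  q  : 30  -2  -2  -18  -98  -290  -642
  Δ  : -32  0  -16  -80  -192  -352
  Δ^2: 32  -16  -64  -112  -160
  Δ^3: -48  -48  -48  -48
  Δ^4: 0  0  0
  Δ^5: 0  0
  Δ^6: 0
The third differences are constant (-48) and nonzero, while all higher differences vanish, so the minimal degree is 3.

3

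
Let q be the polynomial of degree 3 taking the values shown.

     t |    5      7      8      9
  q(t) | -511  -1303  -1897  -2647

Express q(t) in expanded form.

q(t) = -3t^3 - 6t^2 + 3t - 1

Write q(t) = at^3 + bt^2 + ct + d. Substituting each data point gives a linear system:
  125a + 25b + 5c + d = -511
  343a + 49b + 7c + d = -1303
  512a + 64b + 8c + d = -1897
  729a + 81b + 9c + d = -2647
Solving the system yields a = -3, b = -6, c = 3, d = -1.
So q(t) = -3t^3 - 6t^2 + 3t - 1.
Check: q(9) = -2647. ✓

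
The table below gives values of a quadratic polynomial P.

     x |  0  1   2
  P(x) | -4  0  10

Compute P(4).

48

Using the Lagrange interpolation formula with nodes 0, 1, 2:
  L_0(x) = (x - 1)(x - 2) / 2
  L_1(x) = x(x - 2) / -1
  L_2(x) = x(x - 1) / 2
Then P(x) = -4·L_0(x) + 0·L_1(x) + 10·L_2(x).
Expanding and collecting terms gives P(x) = 3x^2 + x - 4.
Evaluating at x = 4: P(4) = 48.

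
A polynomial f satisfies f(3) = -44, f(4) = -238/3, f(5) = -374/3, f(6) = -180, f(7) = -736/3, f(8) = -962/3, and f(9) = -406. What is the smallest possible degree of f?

Forward differences of the values at u = 3, 4, 5, 6, 7, 8, 9:
  f  : -44  -238/3  -374/3  -180  -736/3  -962/3  -406
  Δ  : -106/3  -136/3  -166/3  -196/3  -226/3  -256/3
  Δ^2: -10  -10  -10  -10  -10
  Δ^3: 0  0  0  0
  Δ^4: 0  0  0
  Δ^5: 0  0
  Δ^6: 0
The second differences are constant (-10) and nonzero, while all higher differences vanish, so the minimal degree is 2.

2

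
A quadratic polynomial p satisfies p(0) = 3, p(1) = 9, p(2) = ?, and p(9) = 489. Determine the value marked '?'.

The 3 known points determine the degree-2 polynomial uniquely.
Write p(s) = as^2 + bs + c. Substituting each data point gives a linear system:
  c = 3
  a + b + c = 9
  81a + 9b + c = 489
Solving the system yields a = 6, b = 0, c = 3.
So p(s) = 6s² + 3.
Then p(2) = 27.

27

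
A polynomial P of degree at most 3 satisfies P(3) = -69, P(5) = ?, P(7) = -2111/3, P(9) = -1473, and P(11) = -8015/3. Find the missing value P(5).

-803/3

On equispaced nodes a degree-3 polynomial has vanishing fourth forward difference, so
  P(3) - 4·P(5) + 6·P(7) - 4·P(9) + P(11) = 0.
Substituting the known values and solving for P(5):
  -4·P(5) = 3212/3
  P(5) = -803/3.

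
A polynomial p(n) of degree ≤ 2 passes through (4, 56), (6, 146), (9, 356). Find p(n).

p(n) = 5n^2 - 5n - 4

Using the Lagrange interpolation formula with nodes 4, 6, 9:
  L_0(n) = (n - 6)(n - 9) / 10
  L_1(n) = (n - 4)(n - 9) / -6
  L_2(n) = (n - 4)(n - 6) / 15
Then p(n) = 56·L_0(n) + 146·L_1(n) + 356·L_2(n).
Expanding and collecting terms gives p(n) = 5n^2 - 5n - 4.
Check: p(6) = 146. ✓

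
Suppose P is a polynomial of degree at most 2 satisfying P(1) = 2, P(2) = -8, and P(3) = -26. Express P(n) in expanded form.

Using the Lagrange interpolation formula with nodes 1, 2, 3:
  L_0(n) = (n - 2)(n - 3) / 2
  L_1(n) = (n - 1)(n - 3) / -1
  L_2(n) = (n - 1)(n - 2) / 2
Then P(n) = 2·L_0(n) - 8·L_1(n) - 26·L_2(n).
Expanding and collecting terms gives P(n) = -4n² + 2n + 4.
Check: P(1) = 2. ✓

P(n) = -4n^2 + 2n + 4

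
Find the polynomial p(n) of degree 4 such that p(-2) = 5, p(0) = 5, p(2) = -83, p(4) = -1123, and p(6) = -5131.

Using the Lagrange interpolation formula with nodes -2, 0, 2, 4, 6:
  L_0(n) = n(n - 2)(n - 4)(n - 6) / 384
  L_1(n) = (n + 2)(n - 2)(n - 4)(n - 6) / -96
  L_2(n) = (n + 2)n(n - 4)(n - 6) / 64
  L_3(n) = (n + 2)n(n - 2)(n - 6) / -96
  L_4(n) = (n + 2)n(n - 2)(n - 4) / 384
Then p(n) = 5·L_0(n) + 5·L_1(n) - 83·L_2(n) - 1123·L_3(n) - 5131·L_4(n).
Expanding and collecting terms gives p(n) = -3n^4 - 6n^3 + n^2 + 2n + 5.
Check: p(6) = -5131. ✓

p(n) = -3n^4 - 6n^3 + n^2 + 2n + 5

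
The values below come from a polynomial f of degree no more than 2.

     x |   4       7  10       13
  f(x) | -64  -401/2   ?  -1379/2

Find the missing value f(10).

The 3 known points determine the degree-2 polynomial uniquely.
Write f(x) = ax^2 + bx + c. Substituting each data point gives a linear system:
  16a + 4b + c = -64
  49a + 7b + c = -401/2
  169a + 13b + c = -1379/2
Solving the system yields a = -4, b = -3/2, c = 6.
So f(x) = -4x^2 - (3/2)x + 6.
Then f(10) = -409.

-409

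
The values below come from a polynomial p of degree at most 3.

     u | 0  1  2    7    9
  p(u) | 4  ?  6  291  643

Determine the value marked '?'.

The 4 known points determine the degree-3 polynomial uniquely.
Write p(u) = au^3 + bu^2 + cu + d. Substituting each data point gives a linear system:
  d = 4
  8a + 4b + 2c + d = 6
  343a + 49b + 7c + d = 291
  729a + 81b + 9c + d = 643
Solving the system yields a = 1, b = -1, c = -1, d = 4.
So p(u) = u³ - u² - u + 4.
Then p(1) = 3.

3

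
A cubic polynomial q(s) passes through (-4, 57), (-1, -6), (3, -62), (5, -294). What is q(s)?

q(s) = -2s^3 - 3s^2 + 6s + 1

Write q(s) = as^3 + bs^2 + cs + d. Substituting each data point gives a linear system:
  -64a + 16b - 4c + d = 57
  -a + b - c + d = -6
  27a + 9b + 3c + d = -62
  125a + 25b + 5c + d = -294
Solving the system yields a = -2, b = -3, c = 6, d = 1.
So q(s) = -2s^3 - 3s^2 + 6s + 1.
Check: q(-1) = -6. ✓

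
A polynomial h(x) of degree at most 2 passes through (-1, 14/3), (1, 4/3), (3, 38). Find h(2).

44/3

Using the Lagrange interpolation formula with nodes -1, 1, 3:
  L_0(x) = (x - 1)(x - 3) / 8
  L_1(x) = (x + 1)(x - 3) / -4
  L_2(x) = (x + 1)(x - 1) / 8
Then h(x) = 14/3·L_0(x) + 4/3·L_1(x) + 38·L_2(x).
Expanding and collecting terms gives h(x) = 5x² - (5/3)x - 2.
Evaluating at x = 2: h(2) = 44/3.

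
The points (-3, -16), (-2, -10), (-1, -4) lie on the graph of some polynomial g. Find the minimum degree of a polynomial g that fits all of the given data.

1

Forward differences of the values at t = -3, -2, -1:
  g  : -16  -10  -4
  Δ  : 6  6
  Δ^2: 0
The first differences are constant (6) and nonzero, while all higher differences vanish, so the minimal degree is 1.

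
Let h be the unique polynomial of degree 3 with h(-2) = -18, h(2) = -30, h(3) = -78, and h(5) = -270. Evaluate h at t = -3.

-30

Write h(t) = at^3 + bt^2 + ct + d. Substituting each data point gives a linear system:
  -8a + 4b - 2c + d = -18
  8a + 4b + 2c + d = -30
  27a + 9b + 3c + d = -78
  125a + 25b + 5c + d = -270
Solving the system yields a = -1, b = -6, c = 1, d = 0.
So h(t) = -t³ - 6t² + t.
Then h(-3) = -30.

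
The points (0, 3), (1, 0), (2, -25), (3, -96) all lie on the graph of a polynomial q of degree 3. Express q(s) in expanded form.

Using the Lagrange interpolation formula with nodes 0, 1, 2, 3:
  L_0(s) = (s - 1)(s - 2)(s - 3) / -6
  L_1(s) = s(s - 2)(s - 3) / 2
  L_2(s) = s(s - 1)(s - 3) / -2
  L_3(s) = s(s - 1)(s - 2) / 6
Then q(s) = 3·L_0(s) + 0·L_1(s) - 25·L_2(s) - 96·L_3(s).
Expanding and collecting terms gives q(s) = -4s³ + s² + 3.
Check: q(0) = 3. ✓

q(s) = -4s^3 + s^2 + 3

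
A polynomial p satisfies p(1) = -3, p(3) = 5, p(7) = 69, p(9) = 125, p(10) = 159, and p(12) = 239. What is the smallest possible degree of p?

Divided differences on the nodes 1, 3, 7, 9, 10, 12:
  order 0: -3  5  69  125  159  239
  order 1: 4  16  28  34  40
  order 2: 2  2  2  2
  order 3: 0  0  0
  order 4: 0  0
  order 5: 0
The order-2 divided differences are all 2 (nonzero) and every higher order vanishes, so the data lies on a polynomial of degree exactly 2.

2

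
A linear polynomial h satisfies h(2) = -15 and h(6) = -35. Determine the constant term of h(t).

-5

Write h(t) = at + b. Substituting each data point gives a linear system:
  2a + b = -15
  6a + b = -35
Solving the system yields a = -5, b = -5.
So h(t) = -5t - 5.
The constant term is -5.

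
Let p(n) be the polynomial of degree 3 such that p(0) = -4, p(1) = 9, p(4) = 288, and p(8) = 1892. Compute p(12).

Write p(n) = an^3 + bn^2 + cn + d. Substituting each data point gives a linear system:
  d = -4
  a + b + c + d = 9
  64a + 16b + 4c + d = 288
  512a + 64b + 8c + d = 1892
Solving the system yields a = 3, b = 5, c = 5, d = -4.
So p(n) = 3n³ + 5n² + 5n - 4.
Then p(12) = 5960.

5960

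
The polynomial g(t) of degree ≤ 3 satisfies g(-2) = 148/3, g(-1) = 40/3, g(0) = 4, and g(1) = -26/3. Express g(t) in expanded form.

Using the Lagrange interpolation formula with nodes -2, -1, 0, 1:
  L_0(t) = (t + 1)t(t - 1) / -6
  L_1(t) = (t + 2)t(t - 1) / 2
  L_2(t) = (t + 2)(t + 1)(t - 1) / -2
  L_3(t) = (t + 2)(t + 1)t / 6
Then g(t) = 148/3·L_0(t) + 40/3·L_1(t) + 4·L_2(t) - 26/3·L_3(t).
Expanding and collecting terms gives g(t) = -5t³ - (5/3)t² - 6t + 4.
Check: g(-2) = 148/3. ✓

g(t) = -5t^3 - (5/3)t^2 - 6t + 4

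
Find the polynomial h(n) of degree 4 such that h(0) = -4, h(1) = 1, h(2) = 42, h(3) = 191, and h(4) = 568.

Write h(n) = an^4 + bn^3 + cn^2 + dn + e. Substituting each data point gives a linear system:
  e = -4
  a + b + c + d + e = 1
  16a + 8b + 4c + 2d + e = 42
  81a + 27b + 9c + 3d + e = 191
  256a + 64b + 16c + 4d + e = 568
Solving the system yields a = 2, b = 0, c = 4, d = -1, e = -4.
So h(n) = 2n⁴ + 4n² - n - 4.
Check: h(2) = 42. ✓

h(n) = 2n^4 + 4n^2 - n - 4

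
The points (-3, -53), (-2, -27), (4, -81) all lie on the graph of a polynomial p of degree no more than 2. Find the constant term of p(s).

Write p(s) = as^2 + bs + c. Substituting each data point gives a linear system:
  9a - 3b + c = -53
  4a - 2b + c = -27
  16a + 4b + c = -81
Solving the system yields a = -5, b = 1, c = -5.
So p(s) = -5s² + s - 5.
The constant term is -5.

-5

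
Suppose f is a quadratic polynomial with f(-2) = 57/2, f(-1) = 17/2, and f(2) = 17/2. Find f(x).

Using the Lagrange interpolation formula with nodes -2, -1, 2:
  L_0(x) = (x + 1)(x - 2) / 4
  L_1(x) = (x + 2)(x - 2) / -3
  L_2(x) = (x + 2)(x + 1) / 12
Then f(x) = 57/2·L_0(x) + 17/2·L_1(x) + 17/2·L_2(x).
Expanding and collecting terms gives f(x) = 5x^2 - 5x - 3/2.
Check: f(2) = 17/2. ✓

f(x) = 5x^2 - 5x - 3/2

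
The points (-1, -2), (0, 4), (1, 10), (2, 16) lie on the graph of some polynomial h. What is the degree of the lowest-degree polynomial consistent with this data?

Forward differences of the values at x = -1, 0, 1, 2:
  h  : -2  4  10  16
  Δ  : 6  6  6
  Δ^2: 0  0
  Δ^3: 0
The first differences are constant (6) and nonzero, while all higher differences vanish, so the minimal degree is 1.

1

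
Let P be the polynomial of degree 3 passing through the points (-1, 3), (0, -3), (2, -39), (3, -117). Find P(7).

Using the Lagrange interpolation formula with nodes -1, 0, 2, 3:
  L_0(u) = u(u - 2)(u - 3) / -12
  L_1(u) = (u + 1)(u - 2)(u - 3) / 6
  L_2(u) = (u + 1)u(u - 3) / -6
  L_3(u) = (u + 1)u(u - 2) / 12
Then P(u) = 3·L_0(u) - 3·L_1(u) - 39·L_2(u) - 117·L_3(u).
Expanding and collecting terms gives P(u) = -4u^3 - 2u - 3.
Evaluating at u = 7: P(7) = -1389.

-1389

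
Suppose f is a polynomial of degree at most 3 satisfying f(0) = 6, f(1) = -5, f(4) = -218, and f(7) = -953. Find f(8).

Using the Lagrange interpolation formula with nodes 0, 1, 4, 7:
  L_0(x) = (x - 1)(x - 4)(x - 7) / -28
  L_1(x) = x(x - 4)(x - 7) / 18
  L_2(x) = x(x - 1)(x - 7) / -36
  L_3(x) = x(x - 1)(x - 4) / 126
Then f(x) = 6·L_0(x) - 5·L_1(x) - 218·L_2(x) - 953·L_3(x).
Expanding and collecting terms gives f(x) = -2x^3 - 5x^2 - 4x + 6.
Evaluating at x = 8: f(8) = -1370.

-1370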